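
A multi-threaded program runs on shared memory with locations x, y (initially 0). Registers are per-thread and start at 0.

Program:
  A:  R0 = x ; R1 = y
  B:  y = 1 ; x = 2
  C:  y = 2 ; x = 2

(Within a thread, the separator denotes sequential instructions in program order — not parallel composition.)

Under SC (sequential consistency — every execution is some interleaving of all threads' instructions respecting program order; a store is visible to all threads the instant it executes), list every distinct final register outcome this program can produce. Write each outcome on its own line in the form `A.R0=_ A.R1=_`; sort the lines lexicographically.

A.R0=0 A.R1=0
A.R0=0 A.R1=1
A.R0=0 A.R1=2
A.R0=2 A.R1=1
A.R0=2 A.R1=2

outcome vector order: (A.R0,A.R1)
|SC outcomes| = 5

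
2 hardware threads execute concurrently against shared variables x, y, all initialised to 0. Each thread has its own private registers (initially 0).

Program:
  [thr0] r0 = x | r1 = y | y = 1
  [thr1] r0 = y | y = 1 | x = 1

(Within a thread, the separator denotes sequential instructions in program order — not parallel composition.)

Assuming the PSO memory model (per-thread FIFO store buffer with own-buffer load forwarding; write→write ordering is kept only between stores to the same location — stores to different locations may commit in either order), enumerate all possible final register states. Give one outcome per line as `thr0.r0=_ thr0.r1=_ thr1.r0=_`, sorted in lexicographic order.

outcome vector order: (thr0.r0,thr0.r1,thr1.r0)
|PSO outcomes| = 5

thr0.r0=0 thr0.r1=0 thr1.r0=0
thr0.r0=0 thr0.r1=0 thr1.r0=1
thr0.r0=0 thr0.r1=1 thr1.r0=0
thr0.r0=1 thr0.r1=0 thr1.r0=0
thr0.r0=1 thr0.r1=1 thr1.r0=0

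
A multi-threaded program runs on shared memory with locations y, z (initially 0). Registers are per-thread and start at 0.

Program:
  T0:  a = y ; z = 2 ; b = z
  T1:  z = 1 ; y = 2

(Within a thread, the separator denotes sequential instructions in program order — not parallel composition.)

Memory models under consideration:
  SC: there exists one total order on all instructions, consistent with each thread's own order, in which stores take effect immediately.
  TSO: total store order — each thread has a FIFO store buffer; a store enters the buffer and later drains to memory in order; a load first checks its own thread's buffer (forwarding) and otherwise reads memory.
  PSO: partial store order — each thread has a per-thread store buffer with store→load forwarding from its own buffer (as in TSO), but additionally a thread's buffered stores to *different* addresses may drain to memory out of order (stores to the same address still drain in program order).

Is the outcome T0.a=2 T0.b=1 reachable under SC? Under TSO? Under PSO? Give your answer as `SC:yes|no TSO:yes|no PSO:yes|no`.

outcome vector order: (T0.a,T0.b)
SC (3): (0,1); (0,2); (2,2)
TSO (3): (0,1); (0,2); (2,2)
PSO (4): (0,1); (0,2); (2,1); (2,2)
target (2,1) ∈ {PSO}

SC:no TSO:no PSO:yes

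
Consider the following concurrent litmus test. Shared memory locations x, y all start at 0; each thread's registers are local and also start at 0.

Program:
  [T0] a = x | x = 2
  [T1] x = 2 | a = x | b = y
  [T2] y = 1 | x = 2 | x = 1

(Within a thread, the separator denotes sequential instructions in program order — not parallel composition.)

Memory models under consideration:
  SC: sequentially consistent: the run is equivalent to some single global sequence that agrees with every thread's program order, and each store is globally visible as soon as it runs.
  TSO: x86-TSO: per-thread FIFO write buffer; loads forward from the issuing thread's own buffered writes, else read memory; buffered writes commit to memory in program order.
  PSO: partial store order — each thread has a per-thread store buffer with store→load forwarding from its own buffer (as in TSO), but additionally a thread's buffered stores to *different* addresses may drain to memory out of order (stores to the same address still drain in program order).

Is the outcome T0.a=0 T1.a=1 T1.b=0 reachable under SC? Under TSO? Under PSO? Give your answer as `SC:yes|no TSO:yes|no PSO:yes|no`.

SC:no TSO:no PSO:yes

outcome vector order: (T0.a,T1.a,T1.b)
[SC] allowed = {(0,1,1), (0,2,0), (0,2,1), (1,1,1), (1,2,0), (1,2,1), (2,1,1), (2,2,0), (2,2,1)}
[TSO] allowed = {(0,1,1), (0,2,0), (0,2,1), (1,1,1), (1,2,0), (1,2,1), (2,1,1), (2,2,0), (2,2,1)}
[PSO] allowed = {(0,1,0), (0,1,1), (0,2,0), (0,2,1), (1,1,0), (1,1,1), (1,2,0), (1,2,1), (2,1,0), (2,1,1), (2,2,0), (2,2,1)}
target (0,1,0) ∈ {PSO}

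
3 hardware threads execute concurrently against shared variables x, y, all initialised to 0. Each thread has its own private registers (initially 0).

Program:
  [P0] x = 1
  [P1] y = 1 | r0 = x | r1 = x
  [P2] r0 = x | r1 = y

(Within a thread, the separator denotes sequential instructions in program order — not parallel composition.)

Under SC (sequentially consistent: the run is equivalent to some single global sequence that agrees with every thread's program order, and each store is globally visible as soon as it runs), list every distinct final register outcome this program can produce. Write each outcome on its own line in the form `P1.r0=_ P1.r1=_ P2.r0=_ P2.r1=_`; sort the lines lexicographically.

outcome vector order: (P1.r0,P1.r1,P2.r0,P2.r1)
|SC outcomes| = 10

P1.r0=0 P1.r1=0 P2.r0=0 P2.r1=0
P1.r0=0 P1.r1=0 P2.r0=0 P2.r1=1
P1.r0=0 P1.r1=0 P2.r0=1 P2.r1=1
P1.r0=0 P1.r1=1 P2.r0=0 P2.r1=0
P1.r0=0 P1.r1=1 P2.r0=0 P2.r1=1
P1.r0=0 P1.r1=1 P2.r0=1 P2.r1=1
P1.r0=1 P1.r1=1 P2.r0=0 P2.r1=0
P1.r0=1 P1.r1=1 P2.r0=0 P2.r1=1
P1.r0=1 P1.r1=1 P2.r0=1 P2.r1=0
P1.r0=1 P1.r1=1 P2.r0=1 P2.r1=1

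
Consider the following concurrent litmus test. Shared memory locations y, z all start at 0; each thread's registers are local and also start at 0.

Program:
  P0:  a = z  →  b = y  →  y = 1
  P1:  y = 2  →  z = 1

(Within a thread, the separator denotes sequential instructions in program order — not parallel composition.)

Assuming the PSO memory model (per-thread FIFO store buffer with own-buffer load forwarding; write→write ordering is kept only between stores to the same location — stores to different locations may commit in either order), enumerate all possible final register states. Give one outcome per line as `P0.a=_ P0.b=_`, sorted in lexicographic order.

P0.a=0 P0.b=0
P0.a=0 P0.b=2
P0.a=1 P0.b=0
P0.a=1 P0.b=2

outcome vector order: (P0.a,P0.b)
|PSO outcomes| = 4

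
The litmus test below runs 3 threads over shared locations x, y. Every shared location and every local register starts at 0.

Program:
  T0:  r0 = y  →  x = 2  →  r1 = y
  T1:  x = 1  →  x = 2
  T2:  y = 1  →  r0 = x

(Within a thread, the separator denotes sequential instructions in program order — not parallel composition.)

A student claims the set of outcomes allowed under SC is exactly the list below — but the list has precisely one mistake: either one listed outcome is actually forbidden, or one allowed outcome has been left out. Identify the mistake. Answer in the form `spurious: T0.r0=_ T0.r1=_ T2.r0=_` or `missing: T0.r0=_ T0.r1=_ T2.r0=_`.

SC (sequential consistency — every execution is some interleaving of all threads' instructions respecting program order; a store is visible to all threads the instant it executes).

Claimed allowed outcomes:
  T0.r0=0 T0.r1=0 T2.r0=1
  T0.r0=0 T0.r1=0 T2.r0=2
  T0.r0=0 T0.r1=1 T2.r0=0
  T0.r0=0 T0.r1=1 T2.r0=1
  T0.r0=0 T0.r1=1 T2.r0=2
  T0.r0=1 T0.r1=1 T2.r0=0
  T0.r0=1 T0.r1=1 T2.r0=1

missing: T0.r0=1 T0.r1=1 T2.r0=2

outcome vector order: (T0.r0,T0.r1,T2.r0)
SC: 8 outcomes — {0/0/1, 0/0/2, 0/1/0, 0/1/1, 0/1/2, 1/1/0, 1/1/1, 1/1/2}
SC∖claimed = {1/1/2}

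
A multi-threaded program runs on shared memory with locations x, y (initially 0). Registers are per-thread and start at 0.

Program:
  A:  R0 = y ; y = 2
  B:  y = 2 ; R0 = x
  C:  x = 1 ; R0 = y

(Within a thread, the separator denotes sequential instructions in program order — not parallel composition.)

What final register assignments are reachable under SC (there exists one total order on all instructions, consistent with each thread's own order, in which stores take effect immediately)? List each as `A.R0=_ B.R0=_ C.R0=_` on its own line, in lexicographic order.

outcome vector order: (A.R0,B.R0,C.R0)
|SC outcomes| = 6

A.R0=0 B.R0=0 C.R0=2
A.R0=0 B.R0=1 C.R0=0
A.R0=0 B.R0=1 C.R0=2
A.R0=2 B.R0=0 C.R0=2
A.R0=2 B.R0=1 C.R0=0
A.R0=2 B.R0=1 C.R0=2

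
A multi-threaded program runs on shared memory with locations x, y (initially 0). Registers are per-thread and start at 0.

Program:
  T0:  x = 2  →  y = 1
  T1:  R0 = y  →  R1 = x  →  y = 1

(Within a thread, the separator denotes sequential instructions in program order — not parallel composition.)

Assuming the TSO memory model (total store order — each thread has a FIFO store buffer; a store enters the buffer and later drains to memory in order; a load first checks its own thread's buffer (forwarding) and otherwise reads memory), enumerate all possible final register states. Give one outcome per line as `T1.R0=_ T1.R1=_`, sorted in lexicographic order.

T1.R0=0 T1.R1=0
T1.R0=0 T1.R1=2
T1.R0=1 T1.R1=2

outcome vector order: (T1.R0,T1.R1)
|TSO outcomes| = 3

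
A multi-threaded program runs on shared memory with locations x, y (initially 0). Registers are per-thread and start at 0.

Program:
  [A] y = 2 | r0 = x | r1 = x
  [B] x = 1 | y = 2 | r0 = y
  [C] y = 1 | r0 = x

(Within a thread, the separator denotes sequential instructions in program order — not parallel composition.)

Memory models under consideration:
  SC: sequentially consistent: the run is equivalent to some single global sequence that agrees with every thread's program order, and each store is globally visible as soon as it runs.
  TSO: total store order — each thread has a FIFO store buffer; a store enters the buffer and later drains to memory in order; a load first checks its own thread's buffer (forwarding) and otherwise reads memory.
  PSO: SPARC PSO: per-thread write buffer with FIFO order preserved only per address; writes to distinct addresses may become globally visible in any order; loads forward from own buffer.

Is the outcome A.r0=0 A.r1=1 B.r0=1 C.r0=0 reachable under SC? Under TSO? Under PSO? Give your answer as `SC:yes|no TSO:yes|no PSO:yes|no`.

SC:no TSO:yes PSO:yes

outcome vector order: (A.r0,A.r1,B.r0,C.r0)
SC: 9 outcomes — {0011; 0020; 0021; 0111; 0120; 0121; 1111; 1120; 1121}
TSO: 12 outcomes — {0010; 0011; 0020; 0021; 0110; 0111; 0120; 0121; 1110; 1111; 1120; 1121}
PSO: 12 outcomes — {0010; 0011; 0020; 0021; 0110; 0111; 0120; 0121; 1110; 1111; 1120; 1121}
target 0110 ∈ {TSO,PSO}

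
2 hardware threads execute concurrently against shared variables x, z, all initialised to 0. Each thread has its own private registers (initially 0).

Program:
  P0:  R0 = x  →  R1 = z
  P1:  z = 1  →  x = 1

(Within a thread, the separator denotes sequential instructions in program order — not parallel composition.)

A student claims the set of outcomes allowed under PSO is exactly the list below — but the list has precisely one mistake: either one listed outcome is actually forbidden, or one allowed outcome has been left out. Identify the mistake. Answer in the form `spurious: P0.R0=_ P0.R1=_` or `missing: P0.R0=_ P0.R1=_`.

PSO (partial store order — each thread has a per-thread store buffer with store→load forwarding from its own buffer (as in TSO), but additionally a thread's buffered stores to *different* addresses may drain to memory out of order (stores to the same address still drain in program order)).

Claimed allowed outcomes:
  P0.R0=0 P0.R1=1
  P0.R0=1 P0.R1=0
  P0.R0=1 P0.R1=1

outcome vector order: (P0.R0,P0.R1)
PSO (4): <0 0>; <0 1>; <1 0>; <1 1>
PSO∖claimed = {<0 0>}

missing: P0.R0=0 P0.R1=0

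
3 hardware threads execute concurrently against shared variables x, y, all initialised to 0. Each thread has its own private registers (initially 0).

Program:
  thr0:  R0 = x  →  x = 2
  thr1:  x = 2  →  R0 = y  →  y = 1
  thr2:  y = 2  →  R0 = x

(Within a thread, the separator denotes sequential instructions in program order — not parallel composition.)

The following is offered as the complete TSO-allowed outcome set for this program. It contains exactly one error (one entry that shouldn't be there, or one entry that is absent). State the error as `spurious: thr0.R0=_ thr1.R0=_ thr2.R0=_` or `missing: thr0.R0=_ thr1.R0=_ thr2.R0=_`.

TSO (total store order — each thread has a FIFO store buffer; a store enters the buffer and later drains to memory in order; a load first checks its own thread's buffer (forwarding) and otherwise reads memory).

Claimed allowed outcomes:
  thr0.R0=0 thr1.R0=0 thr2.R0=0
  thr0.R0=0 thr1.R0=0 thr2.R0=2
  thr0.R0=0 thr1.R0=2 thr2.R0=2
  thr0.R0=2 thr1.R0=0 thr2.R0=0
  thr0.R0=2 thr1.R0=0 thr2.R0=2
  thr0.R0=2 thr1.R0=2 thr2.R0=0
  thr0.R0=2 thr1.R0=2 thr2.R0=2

missing: thr0.R0=0 thr1.R0=2 thr2.R0=0

outcome vector order: (thr0.R0,thr1.R0,thr2.R0)
TSO: 8 outcomes — {000; 002; 020; 022; 200; 202; 220; 222}
TSO∖claimed = {020}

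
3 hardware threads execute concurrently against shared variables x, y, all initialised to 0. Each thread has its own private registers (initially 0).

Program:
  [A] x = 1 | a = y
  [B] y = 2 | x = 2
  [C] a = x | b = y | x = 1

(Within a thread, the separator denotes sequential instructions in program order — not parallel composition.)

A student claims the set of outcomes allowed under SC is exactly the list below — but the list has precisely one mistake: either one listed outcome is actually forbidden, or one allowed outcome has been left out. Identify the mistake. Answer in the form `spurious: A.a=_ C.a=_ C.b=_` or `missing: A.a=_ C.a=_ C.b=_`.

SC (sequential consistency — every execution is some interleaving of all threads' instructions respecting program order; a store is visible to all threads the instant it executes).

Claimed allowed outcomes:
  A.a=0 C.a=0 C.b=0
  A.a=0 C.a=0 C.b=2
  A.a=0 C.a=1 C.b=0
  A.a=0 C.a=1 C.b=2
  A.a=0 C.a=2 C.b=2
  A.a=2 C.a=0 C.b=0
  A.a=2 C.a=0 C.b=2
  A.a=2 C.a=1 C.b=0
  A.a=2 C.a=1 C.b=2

outcome vector order: (A.a,C.a,C.b)
under SC → <0 0 0>; <0 0 2>; <0 1 0>; <0 1 2>; <0 2 2>; <2 0 0>; <2 0 2>; <2 1 0>; <2 1 2>; <2 2 2>
SC∖claimed = {<2 2 2>}

missing: A.a=2 C.a=2 C.b=2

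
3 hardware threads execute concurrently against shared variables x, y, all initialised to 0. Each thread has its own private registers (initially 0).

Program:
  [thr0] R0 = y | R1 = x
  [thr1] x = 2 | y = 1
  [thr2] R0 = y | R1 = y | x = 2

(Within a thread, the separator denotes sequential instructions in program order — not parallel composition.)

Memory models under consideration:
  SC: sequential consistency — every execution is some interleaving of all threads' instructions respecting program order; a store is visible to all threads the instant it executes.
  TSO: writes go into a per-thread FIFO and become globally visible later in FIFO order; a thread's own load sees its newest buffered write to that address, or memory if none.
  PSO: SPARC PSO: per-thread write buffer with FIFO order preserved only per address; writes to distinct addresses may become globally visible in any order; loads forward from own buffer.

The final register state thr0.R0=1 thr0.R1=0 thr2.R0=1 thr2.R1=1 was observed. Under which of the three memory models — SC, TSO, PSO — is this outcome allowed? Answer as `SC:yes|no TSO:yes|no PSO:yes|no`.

outcome vector order: (thr0.R0,thr0.R1,thr2.R0,thr2.R1)
under SC → <0 0 0 0>; <0 0 0 1>; <0 0 1 1>; <0 2 0 0>; <0 2 0 1>; <0 2 1 1>; <1 2 0 0>; <1 2 0 1>; <1 2 1 1>
under TSO → <0 0 0 0>; <0 0 0 1>; <0 0 1 1>; <0 2 0 0>; <0 2 0 1>; <0 2 1 1>; <1 2 0 0>; <1 2 0 1>; <1 2 1 1>
under PSO → <0 0 0 0>; <0 0 0 1>; <0 0 1 1>; <0 2 0 0>; <0 2 0 1>; <0 2 1 1>; <1 0 0 0>; <1 0 0 1>; <1 0 1 1>; <1 2 0 0>; <1 2 0 1>; <1 2 1 1>
target <1 0 1 1> ∈ {PSO}

SC:no TSO:no PSO:yes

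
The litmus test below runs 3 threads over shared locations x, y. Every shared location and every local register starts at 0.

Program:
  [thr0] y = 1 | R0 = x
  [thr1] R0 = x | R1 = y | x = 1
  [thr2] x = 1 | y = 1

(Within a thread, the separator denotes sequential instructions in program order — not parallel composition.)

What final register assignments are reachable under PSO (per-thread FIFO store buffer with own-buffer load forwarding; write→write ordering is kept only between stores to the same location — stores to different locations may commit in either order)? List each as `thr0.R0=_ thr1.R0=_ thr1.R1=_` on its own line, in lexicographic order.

outcome vector order: (thr0.R0,thr1.R0,thr1.R1)
|PSO outcomes| = 8

thr0.R0=0 thr1.R0=0 thr1.R1=0
thr0.R0=0 thr1.R0=0 thr1.R1=1
thr0.R0=0 thr1.R0=1 thr1.R1=0
thr0.R0=0 thr1.R0=1 thr1.R1=1
thr0.R0=1 thr1.R0=0 thr1.R1=0
thr0.R0=1 thr1.R0=0 thr1.R1=1
thr0.R0=1 thr1.R0=1 thr1.R1=0
thr0.R0=1 thr1.R0=1 thr1.R1=1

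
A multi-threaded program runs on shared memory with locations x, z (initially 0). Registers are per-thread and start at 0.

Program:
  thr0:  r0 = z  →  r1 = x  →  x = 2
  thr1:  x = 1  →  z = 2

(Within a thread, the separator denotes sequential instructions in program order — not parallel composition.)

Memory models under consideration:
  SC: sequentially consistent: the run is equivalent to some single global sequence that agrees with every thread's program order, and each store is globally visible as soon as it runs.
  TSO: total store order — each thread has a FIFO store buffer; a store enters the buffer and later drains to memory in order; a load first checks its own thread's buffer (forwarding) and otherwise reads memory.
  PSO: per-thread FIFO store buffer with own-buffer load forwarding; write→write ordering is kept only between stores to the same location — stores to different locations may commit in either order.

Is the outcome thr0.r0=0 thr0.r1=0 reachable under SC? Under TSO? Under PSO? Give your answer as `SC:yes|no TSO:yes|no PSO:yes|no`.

outcome vector order: (thr0.r0,thr0.r1)
SC (3): (0,0), (0,1), (2,1)
TSO (3): (0,0), (0,1), (2,1)
PSO (4): (0,0), (0,1), (2,0), (2,1)
target (0,0) ∈ {SC,TSO,PSO}

SC:yes TSO:yes PSO:yes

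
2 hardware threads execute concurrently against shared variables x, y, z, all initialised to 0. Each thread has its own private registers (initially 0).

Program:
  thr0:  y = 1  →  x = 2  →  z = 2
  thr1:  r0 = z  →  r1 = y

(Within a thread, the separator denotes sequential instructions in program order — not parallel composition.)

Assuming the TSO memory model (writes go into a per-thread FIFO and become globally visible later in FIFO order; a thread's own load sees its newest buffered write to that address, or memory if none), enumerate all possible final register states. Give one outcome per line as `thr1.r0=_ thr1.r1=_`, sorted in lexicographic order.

thr1.r0=0 thr1.r1=0
thr1.r0=0 thr1.r1=1
thr1.r0=2 thr1.r1=1

outcome vector order: (thr1.r0,thr1.r1)
|TSO outcomes| = 3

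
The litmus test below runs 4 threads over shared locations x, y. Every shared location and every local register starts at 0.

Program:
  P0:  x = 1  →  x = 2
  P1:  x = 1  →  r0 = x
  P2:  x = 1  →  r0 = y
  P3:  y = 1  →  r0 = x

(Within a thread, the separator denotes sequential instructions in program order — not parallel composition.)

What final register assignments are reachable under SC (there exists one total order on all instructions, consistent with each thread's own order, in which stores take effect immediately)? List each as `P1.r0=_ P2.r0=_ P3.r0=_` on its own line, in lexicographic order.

outcome vector order: (P1.r0,P2.r0,P3.r0)
|SC outcomes| = 10

P1.r0=1 P2.r0=0 P3.r0=1
P1.r0=1 P2.r0=0 P3.r0=2
P1.r0=1 P2.r0=1 P3.r0=0
P1.r0=1 P2.r0=1 P3.r0=1
P1.r0=1 P2.r0=1 P3.r0=2
P1.r0=2 P2.r0=0 P3.r0=1
P1.r0=2 P2.r0=0 P3.r0=2
P1.r0=2 P2.r0=1 P3.r0=0
P1.r0=2 P2.r0=1 P3.r0=1
P1.r0=2 P2.r0=1 P3.r0=2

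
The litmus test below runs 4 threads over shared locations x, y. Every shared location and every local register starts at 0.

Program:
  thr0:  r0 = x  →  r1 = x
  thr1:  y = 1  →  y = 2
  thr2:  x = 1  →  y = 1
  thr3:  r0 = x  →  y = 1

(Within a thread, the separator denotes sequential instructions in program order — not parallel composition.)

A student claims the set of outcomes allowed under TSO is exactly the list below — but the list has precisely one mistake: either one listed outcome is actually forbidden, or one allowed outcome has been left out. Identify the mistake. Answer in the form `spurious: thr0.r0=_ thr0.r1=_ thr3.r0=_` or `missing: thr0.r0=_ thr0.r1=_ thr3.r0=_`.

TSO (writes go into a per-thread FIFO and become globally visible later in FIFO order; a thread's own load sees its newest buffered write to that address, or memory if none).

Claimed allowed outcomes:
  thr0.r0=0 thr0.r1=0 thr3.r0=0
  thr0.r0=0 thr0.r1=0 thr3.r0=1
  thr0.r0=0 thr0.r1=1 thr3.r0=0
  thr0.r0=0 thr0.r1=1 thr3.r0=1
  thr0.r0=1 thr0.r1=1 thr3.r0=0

outcome vector order: (thr0.r0,thr0.r1,thr3.r0)
[TSO] allowed = {000; 001; 010; 011; 110; 111}
TSO∖claimed = {111}

missing: thr0.r0=1 thr0.r1=1 thr3.r0=1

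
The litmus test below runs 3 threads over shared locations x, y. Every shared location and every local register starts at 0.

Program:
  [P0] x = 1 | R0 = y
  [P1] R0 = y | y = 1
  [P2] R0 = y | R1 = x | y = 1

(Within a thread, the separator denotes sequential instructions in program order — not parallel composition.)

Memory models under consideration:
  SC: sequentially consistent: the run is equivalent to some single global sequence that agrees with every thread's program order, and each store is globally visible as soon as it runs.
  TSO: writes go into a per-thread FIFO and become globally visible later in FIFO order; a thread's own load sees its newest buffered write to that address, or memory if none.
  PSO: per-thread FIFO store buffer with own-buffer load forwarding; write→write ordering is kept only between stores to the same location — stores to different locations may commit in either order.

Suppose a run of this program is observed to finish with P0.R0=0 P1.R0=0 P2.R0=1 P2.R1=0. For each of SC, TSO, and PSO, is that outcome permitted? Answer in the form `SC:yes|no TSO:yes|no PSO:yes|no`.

SC:no TSO:yes PSO:yes

outcome vector order: (P0.R0,P1.R0,P2.R0,P2.R1)
SC: 11 outcomes — {0000 0001 0011 0100 0101 1000 1001 1010 1011 1100 1101}
TSO: 12 outcomes — {0000 0001 0010 0011 0100 0101 1000 1001 1010 1011 1100 1101}
PSO: 12 outcomes — {0000 0001 0010 0011 0100 0101 1000 1001 1010 1011 1100 1101}
target 0010 ∈ {TSO,PSO}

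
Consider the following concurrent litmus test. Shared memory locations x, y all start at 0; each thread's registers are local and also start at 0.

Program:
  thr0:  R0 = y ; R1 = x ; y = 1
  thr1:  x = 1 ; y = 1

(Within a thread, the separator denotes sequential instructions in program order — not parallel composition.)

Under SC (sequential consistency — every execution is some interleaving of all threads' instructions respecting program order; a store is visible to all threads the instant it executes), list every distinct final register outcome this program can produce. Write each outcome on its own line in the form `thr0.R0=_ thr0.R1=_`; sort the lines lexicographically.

thr0.R0=0 thr0.R1=0
thr0.R0=0 thr0.R1=1
thr0.R0=1 thr0.R1=1

outcome vector order: (thr0.R0,thr0.R1)
|SC outcomes| = 3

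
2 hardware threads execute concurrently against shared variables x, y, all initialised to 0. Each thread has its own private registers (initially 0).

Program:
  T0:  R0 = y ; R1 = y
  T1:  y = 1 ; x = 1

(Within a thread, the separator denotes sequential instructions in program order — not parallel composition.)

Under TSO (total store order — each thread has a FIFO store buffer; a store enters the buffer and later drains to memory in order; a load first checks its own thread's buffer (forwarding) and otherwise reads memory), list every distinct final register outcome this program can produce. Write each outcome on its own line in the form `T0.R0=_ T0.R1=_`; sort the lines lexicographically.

outcome vector order: (T0.R0,T0.R1)
|TSO outcomes| = 3

T0.R0=0 T0.R1=0
T0.R0=0 T0.R1=1
T0.R0=1 T0.R1=1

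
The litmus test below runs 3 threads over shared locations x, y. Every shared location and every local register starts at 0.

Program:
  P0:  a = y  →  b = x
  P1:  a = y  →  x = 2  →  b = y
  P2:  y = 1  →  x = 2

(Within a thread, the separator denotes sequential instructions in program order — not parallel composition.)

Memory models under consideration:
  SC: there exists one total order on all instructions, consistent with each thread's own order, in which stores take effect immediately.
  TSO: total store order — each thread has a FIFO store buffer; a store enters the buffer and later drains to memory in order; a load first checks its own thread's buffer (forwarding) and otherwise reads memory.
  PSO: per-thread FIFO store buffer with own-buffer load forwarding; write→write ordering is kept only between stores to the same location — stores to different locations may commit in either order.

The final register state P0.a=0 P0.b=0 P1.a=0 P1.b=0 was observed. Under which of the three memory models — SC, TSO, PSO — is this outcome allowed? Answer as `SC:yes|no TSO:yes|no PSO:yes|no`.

outcome vector order: (P0.a,P0.b,P1.a,P1.b)
SC (11): 0000, 0001, 0011, 0200, 0201, 0211, 1001, 1011, 1200, 1201, 1211
TSO (12): 0000, 0001, 0011, 0200, 0201, 0211, 1000, 1001, 1011, 1200, 1201, 1211
PSO (12): 0000, 0001, 0011, 0200, 0201, 0211, 1000, 1001, 1011, 1200, 1201, 1211
target 0000 ∈ {SC,TSO,PSO}

SC:yes TSO:yes PSO:yes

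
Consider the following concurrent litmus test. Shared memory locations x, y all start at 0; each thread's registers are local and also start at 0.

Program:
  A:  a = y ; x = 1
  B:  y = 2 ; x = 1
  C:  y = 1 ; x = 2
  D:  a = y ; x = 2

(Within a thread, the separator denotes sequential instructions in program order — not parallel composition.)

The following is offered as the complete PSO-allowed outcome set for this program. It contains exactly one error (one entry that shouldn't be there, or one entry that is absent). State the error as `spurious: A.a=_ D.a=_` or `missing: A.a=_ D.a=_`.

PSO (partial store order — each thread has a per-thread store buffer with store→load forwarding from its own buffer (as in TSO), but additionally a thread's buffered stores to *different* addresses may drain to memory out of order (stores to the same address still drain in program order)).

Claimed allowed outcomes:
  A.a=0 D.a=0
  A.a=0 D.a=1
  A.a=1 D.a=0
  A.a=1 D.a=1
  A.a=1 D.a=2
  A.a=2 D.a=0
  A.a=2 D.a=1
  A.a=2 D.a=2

outcome vector order: (A.a,D.a)
PSO: 9 outcomes — {<0 0>; <0 1>; <0 2>; <1 0>; <1 1>; <1 2>; <2 0>; <2 1>; <2 2>}
PSO∖claimed = {<0 2>}

missing: A.a=0 D.a=2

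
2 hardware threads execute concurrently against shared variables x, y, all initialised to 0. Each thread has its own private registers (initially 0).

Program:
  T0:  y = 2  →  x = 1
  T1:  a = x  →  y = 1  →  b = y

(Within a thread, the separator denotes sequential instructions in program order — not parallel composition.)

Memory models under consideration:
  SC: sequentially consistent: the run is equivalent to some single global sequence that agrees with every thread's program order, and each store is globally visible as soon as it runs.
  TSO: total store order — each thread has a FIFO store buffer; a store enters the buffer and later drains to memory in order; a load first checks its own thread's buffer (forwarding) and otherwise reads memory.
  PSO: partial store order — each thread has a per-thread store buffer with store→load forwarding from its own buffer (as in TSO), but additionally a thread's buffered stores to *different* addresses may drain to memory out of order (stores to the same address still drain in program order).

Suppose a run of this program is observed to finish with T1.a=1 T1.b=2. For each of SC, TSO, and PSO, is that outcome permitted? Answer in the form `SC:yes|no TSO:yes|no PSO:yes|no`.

SC:no TSO:no PSO:yes

outcome vector order: (T1.a,T1.b)
[SC] allowed = {01; 02; 11}
[TSO] allowed = {01; 02; 11}
[PSO] allowed = {01; 02; 11; 12}
target 12 ∈ {PSO}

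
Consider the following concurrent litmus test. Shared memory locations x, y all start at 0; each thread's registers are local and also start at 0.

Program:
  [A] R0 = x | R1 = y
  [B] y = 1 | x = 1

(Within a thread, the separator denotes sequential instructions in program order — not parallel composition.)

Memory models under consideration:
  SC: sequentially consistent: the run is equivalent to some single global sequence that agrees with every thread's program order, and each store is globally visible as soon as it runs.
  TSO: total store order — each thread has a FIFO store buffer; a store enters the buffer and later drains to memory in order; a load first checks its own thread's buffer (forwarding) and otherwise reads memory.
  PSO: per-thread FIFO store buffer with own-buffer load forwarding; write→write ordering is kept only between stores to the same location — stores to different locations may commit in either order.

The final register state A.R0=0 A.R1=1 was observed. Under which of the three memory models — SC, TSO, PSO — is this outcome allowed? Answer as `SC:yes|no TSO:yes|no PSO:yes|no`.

SC:yes TSO:yes PSO:yes

outcome vector order: (A.R0,A.R1)
[SC] allowed = {00; 01; 11}
[TSO] allowed = {00; 01; 11}
[PSO] allowed = {00; 01; 10; 11}
target 01 ∈ {SC,TSO,PSO}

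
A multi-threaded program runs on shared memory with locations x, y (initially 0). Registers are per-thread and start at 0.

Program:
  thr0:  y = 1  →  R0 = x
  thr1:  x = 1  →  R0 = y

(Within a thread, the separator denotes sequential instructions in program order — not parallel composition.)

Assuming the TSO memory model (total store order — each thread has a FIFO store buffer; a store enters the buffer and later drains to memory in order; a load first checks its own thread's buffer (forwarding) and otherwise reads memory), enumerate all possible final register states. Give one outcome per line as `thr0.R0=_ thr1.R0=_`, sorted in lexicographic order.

outcome vector order: (thr0.R0,thr1.R0)
|TSO outcomes| = 4

thr0.R0=0 thr1.R0=0
thr0.R0=0 thr1.R0=1
thr0.R0=1 thr1.R0=0
thr0.R0=1 thr1.R0=1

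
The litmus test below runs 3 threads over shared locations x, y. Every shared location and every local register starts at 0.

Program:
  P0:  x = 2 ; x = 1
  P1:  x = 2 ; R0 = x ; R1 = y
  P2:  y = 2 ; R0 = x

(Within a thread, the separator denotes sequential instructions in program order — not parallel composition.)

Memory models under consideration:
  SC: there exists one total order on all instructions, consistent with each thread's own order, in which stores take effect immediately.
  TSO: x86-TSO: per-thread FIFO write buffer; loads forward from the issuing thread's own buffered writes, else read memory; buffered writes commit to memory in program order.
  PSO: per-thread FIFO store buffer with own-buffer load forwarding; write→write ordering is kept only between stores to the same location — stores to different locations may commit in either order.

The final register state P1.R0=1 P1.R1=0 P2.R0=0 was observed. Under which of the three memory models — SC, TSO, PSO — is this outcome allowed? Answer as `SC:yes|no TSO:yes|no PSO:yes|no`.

outcome vector order: (P1.R0,P1.R1,P2.R0)
SC (9): 1/0/1 1/2/0 1/2/1 1/2/2 2/0/1 2/0/2 2/2/0 2/2/1 2/2/2
TSO (12): 1/0/0 1/0/1 1/0/2 1/2/0 1/2/1 1/2/2 2/0/0 2/0/1 2/0/2 2/2/0 2/2/1 2/2/2
PSO (12): 1/0/0 1/0/1 1/0/2 1/2/0 1/2/1 1/2/2 2/0/0 2/0/1 2/0/2 2/2/0 2/2/1 2/2/2
target 1/0/0 ∈ {TSO,PSO}

SC:no TSO:yes PSO:yes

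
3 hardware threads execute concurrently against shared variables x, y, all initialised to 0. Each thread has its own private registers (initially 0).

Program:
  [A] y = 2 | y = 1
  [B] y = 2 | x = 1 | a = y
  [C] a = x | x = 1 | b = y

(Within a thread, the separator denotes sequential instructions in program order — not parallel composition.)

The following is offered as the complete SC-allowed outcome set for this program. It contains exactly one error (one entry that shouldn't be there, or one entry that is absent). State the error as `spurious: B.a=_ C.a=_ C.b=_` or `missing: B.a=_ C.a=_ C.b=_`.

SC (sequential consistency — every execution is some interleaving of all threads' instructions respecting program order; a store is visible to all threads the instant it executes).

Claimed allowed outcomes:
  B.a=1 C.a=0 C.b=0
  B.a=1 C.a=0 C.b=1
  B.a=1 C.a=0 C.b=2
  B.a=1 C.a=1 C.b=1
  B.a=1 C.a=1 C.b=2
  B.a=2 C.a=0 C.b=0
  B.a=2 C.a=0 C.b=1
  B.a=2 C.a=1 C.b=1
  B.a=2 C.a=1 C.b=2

missing: B.a=2 C.a=0 C.b=2

outcome vector order: (B.a,C.a,C.b)
SC (10): (1,0,0) (1,0,1) (1,0,2) (1,1,1) (1,1,2) (2,0,0) (2,0,1) (2,0,2) (2,1,1) (2,1,2)
SC∖claimed = {(2,0,2)}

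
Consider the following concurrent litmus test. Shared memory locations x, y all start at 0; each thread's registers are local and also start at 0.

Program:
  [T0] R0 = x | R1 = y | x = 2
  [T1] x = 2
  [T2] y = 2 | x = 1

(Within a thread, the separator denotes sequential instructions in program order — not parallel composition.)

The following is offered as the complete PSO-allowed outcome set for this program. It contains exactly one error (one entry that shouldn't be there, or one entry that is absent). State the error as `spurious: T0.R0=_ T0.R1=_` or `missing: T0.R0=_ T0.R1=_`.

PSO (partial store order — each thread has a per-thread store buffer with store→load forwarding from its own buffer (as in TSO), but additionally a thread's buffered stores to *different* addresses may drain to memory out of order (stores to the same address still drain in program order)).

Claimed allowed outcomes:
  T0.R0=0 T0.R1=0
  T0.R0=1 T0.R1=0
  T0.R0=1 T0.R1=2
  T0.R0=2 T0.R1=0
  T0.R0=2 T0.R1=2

outcome vector order: (T0.R0,T0.R1)
PSO: 6 outcomes — {<0 0>, <0 2>, <1 0>, <1 2>, <2 0>, <2 2>}
PSO∖claimed = {<0 2>}

missing: T0.R0=0 T0.R1=2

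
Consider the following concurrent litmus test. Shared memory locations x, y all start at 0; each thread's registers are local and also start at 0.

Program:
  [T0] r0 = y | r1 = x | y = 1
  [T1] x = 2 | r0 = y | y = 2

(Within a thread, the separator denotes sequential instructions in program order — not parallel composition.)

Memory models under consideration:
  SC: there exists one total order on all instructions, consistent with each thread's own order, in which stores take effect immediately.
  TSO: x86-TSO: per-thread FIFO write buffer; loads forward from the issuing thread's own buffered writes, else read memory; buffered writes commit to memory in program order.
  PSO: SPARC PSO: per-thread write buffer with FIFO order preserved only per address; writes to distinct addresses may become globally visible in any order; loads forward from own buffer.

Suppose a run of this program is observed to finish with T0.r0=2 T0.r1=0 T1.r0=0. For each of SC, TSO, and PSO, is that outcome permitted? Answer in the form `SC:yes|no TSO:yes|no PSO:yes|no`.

SC:no TSO:no PSO:yes

outcome vector order: (T0.r0,T0.r1,T1.r0)
SC: 5 outcomes — {000, 001, 020, 021, 220}
TSO: 5 outcomes — {000, 001, 020, 021, 220}
PSO: 6 outcomes — {000, 001, 020, 021, 200, 220}
target 200 ∈ {PSO}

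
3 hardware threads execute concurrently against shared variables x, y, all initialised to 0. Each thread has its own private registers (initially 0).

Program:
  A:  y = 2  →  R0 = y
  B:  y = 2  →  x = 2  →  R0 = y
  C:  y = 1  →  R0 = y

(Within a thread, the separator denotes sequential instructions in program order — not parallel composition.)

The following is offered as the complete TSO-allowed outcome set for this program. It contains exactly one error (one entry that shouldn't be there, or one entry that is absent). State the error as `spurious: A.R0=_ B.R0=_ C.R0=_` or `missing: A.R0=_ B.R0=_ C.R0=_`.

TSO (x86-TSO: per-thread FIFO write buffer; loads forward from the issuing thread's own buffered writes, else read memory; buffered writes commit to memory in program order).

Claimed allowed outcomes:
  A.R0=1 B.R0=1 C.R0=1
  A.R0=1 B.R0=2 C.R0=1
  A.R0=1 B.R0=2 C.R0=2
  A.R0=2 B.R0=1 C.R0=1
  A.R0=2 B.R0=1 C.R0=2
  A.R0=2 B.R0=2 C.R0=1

missing: A.R0=2 B.R0=2 C.R0=2

outcome vector order: (A.R0,B.R0,C.R0)
TSO: 7 outcomes — {1/1/1 1/2/1 1/2/2 2/1/1 2/1/2 2/2/1 2/2/2}
TSO∖claimed = {2/2/2}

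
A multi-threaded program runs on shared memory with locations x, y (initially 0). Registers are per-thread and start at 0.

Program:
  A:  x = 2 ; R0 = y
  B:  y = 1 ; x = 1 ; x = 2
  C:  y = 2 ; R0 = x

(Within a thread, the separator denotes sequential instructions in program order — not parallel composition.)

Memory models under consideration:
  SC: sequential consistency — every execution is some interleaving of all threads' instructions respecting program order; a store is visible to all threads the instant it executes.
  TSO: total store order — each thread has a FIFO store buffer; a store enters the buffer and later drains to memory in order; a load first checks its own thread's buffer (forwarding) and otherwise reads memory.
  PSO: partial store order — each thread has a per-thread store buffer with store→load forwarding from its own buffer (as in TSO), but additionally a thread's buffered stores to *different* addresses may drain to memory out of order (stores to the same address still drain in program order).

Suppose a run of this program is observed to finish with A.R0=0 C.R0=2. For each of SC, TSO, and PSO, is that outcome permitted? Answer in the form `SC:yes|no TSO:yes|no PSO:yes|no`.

outcome vector order: (A.R0,C.R0)
[SC] allowed = {01; 02; 10; 11; 12; 20; 21; 22}
[TSO] allowed = {00; 01; 02; 10; 11; 12; 20; 21; 22}
[PSO] allowed = {00; 01; 02; 10; 11; 12; 20; 21; 22}
target 02 ∈ {SC,TSO,PSO}

SC:yes TSO:yes PSO:yes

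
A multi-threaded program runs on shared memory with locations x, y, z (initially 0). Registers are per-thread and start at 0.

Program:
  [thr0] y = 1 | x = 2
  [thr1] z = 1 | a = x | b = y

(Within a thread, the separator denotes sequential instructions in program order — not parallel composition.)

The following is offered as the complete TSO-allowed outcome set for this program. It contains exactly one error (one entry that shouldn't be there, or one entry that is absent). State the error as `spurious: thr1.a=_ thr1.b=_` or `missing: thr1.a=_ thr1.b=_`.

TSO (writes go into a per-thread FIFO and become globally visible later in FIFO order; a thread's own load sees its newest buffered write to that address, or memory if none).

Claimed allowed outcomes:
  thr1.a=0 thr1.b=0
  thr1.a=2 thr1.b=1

missing: thr1.a=0 thr1.b=1

outcome vector order: (thr1.a,thr1.b)
TSO: 3 outcomes — {<0 0>; <0 1>; <2 1>}
TSO∖claimed = {<0 1>}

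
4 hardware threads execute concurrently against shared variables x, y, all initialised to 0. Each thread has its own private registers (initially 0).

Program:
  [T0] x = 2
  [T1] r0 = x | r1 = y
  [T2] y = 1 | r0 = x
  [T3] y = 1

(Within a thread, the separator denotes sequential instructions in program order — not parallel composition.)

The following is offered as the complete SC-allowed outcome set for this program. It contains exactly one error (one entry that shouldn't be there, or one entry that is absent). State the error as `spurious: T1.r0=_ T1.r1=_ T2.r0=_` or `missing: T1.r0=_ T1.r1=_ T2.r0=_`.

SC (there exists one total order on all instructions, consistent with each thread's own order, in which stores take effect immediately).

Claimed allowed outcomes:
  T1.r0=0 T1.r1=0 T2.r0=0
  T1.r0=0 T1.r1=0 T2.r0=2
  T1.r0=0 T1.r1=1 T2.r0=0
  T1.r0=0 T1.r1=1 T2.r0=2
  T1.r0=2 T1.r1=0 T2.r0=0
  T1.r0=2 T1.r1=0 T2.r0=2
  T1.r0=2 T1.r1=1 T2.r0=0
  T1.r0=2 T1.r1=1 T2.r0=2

spurious: T1.r0=2 T1.r1=0 T2.r0=0

outcome vector order: (T1.r0,T1.r1,T2.r0)
under SC → (0,0,0) (0,0,2) (0,1,0) (0,1,2) (2,0,2) (2,1,0) (2,1,2)
claimed∖SC = {(2,0,0)}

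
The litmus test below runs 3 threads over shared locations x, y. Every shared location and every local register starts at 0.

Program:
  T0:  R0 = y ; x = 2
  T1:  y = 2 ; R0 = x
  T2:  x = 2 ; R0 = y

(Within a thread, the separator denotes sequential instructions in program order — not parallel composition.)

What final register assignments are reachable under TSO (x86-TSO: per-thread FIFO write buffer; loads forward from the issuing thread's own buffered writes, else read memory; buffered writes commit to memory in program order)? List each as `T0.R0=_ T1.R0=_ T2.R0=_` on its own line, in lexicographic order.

T0.R0=0 T1.R0=0 T2.R0=0
T0.R0=0 T1.R0=0 T2.R0=2
T0.R0=0 T1.R0=2 T2.R0=0
T0.R0=0 T1.R0=2 T2.R0=2
T0.R0=2 T1.R0=0 T2.R0=0
T0.R0=2 T1.R0=0 T2.R0=2
T0.R0=2 T1.R0=2 T2.R0=0
T0.R0=2 T1.R0=2 T2.R0=2

outcome vector order: (T0.R0,T1.R0,T2.R0)
|TSO outcomes| = 8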